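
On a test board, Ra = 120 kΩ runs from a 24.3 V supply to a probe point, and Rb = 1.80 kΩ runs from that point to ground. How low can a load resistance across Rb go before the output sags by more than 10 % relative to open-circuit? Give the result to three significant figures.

Output resistance R_th = Ra‖Rb = (120 × 1.80)/121.8 = 1.773 kΩ.
The fractional drop is R_th/(R_th + R_L); requiring this ≤ 0.100 gives R_L ≥ R_th(1/0.100 − 1) = 1.773 × 9.000 = 16.0 kΩ.

R_L(min) ≈ 16.0 kΩ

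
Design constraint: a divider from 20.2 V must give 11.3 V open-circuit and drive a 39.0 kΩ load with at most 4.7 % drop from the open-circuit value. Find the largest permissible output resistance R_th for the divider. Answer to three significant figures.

R_th ≤ 1.92 kΩ

Loading drop = R_th/(R_th + R_L) ≤ 0.0470, so R_th ≤ R_L · ε/(1−ε) = 39.0 kΩ × 0.0470/0.9530 = 1.92 kΩ.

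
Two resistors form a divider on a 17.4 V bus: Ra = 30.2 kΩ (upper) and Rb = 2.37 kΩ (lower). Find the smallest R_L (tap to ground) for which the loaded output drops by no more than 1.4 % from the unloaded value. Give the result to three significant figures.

Output resistance R_th = Ra‖Rb = (30.2 × 2.37)/32.57 = 2.198 kΩ.
The fractional drop is R_th/(R_th + R_L); requiring this ≤ 0.0140 gives R_L ≥ R_th(1/0.0140 − 1) = 2.198 × 70.43 = 155 kΩ.

R_L(min) ≈ 155 kΩ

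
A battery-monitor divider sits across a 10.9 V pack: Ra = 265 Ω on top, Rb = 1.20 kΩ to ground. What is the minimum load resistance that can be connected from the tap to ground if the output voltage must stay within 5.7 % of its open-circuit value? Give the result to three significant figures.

Output resistance R_th = Ra‖Rb = (265 × 1200)/1465 = 217.1 Ω.
The fractional drop is R_th/(R_th + R_L); requiring this ≤ 0.0570 gives R_L ≥ R_th(1/0.0570 − 1) = 217.1 × 16.54 = 3.59 kΩ.

R_L(min) ≈ 3.59 kΩ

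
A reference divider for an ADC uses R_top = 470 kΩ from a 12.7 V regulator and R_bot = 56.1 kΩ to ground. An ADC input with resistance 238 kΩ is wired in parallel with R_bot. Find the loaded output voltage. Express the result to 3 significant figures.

The load sits in parallel with R_bot: R_bot‖R_L = (56.1 × 238) / (56.1 + 238) = 45.40 kΩ.
V_out = 12.7 × 45.40 / (470 + 45.40) = 12.7 × 45.40/515.4 = 1.12 V.

V_out ≈ 1.12 V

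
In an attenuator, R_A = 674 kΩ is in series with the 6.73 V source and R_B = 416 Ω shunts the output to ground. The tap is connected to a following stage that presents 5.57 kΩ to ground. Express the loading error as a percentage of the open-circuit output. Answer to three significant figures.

6.95 %

The divider's output (Thévenin) resistance is R_A‖R_B = 415.7 Ω.
Fractional drop under load = R_th/(R_th + R_L) = 415.7 / (415.7 + 5570) = 0.06946.
So the output falls by 6.95 %.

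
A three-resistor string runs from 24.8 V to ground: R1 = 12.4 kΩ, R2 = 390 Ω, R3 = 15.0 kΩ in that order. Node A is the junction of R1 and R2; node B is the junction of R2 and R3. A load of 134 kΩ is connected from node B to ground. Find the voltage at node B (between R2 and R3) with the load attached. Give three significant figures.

At node B, R3 is in parallel with the load: R3‖R_L = 13490 Ω.
Below node A the resistance is R2 + (R3‖R_L) = 13880 Ω, so V_A = 24.8 × 13880/26280 = 13.10 V.
Then V_B = V_A × (R3‖R_L)/(R2 + R3‖R_L) = 13.10 × 13490/13880 = 12.7 V.

V ≈ 12.7 V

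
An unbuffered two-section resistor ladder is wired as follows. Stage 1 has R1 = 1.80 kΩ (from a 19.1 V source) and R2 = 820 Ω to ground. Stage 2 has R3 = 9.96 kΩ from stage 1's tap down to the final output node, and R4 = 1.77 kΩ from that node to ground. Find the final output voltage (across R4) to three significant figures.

V_out ≈ 0.861 V

Stage 2 presents R3+R4 = 11730 Ω as a load on stage 1's tap.
Stage 1's lower leg becomes R2‖(R3+R4) = 766.4 Ω, so V_mid = 19.1 × 766.4/2566 = 5.704 V.
Stage 2 is itself unloaded: V_out = V_mid × R4/(R3+R4) = 5.704 × 1770/11730 = 0.861 V.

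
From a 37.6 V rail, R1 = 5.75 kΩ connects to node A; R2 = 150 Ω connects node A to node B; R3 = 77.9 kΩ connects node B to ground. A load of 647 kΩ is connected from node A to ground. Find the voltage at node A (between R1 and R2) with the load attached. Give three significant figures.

Below node A the series string R2+R3 = 78050 Ω sits in parallel with the 647000 Ω load: 69650 Ω.
V_A = 37.6 × 69650/(5750 + 69650) = 34.7 V.

V ≈ 34.7 V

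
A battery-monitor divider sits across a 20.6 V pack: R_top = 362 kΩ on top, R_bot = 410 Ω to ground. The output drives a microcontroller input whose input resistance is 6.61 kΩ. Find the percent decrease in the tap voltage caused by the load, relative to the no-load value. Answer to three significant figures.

5.83 %

The divider's output (Thévenin) resistance is R_top‖R_bot = 409.5 Ω.
Fractional drop under load = R_th/(R_th + R_L) = 409.5 / (409.5 + 6610) = 0.05834.
So the output falls by 5.83 %.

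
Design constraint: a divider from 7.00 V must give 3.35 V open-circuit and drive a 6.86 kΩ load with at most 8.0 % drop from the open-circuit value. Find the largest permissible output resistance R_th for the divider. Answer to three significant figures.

R_th ≤ 597 Ω

Loading drop = R_th/(R_th + R_L) ≤ 0.0800, so R_th ≤ R_L · ε/(1−ε) = 6.86 kΩ × 0.0800/0.9200 = 597 Ω.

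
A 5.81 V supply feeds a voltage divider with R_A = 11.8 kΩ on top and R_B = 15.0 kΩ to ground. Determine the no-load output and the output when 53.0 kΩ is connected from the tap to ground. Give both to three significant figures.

Unloaded: 3.25 V; loaded: 2.89 V

Open-circuit: V = 5.81 × 15.0/(11.8 + 15.0) = 3.25 V.
With the load, R_B becomes R_B‖R_L = 11.69 kΩ, so V = 5.81 × 11.69/23.49 = 2.89 V.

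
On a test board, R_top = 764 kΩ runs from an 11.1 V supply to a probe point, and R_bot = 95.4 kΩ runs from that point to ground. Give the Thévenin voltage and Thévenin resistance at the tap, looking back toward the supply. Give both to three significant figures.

V_th is the open-circuit tap voltage: 11.1 × 95.4/(764 + 95.4) = 1.23 V.
With the supply zeroed, R_top and R_bot appear in parallel from the tap: R_th = R_top‖R_bot = (764 × 95.4)/859.4 = 84.8 kΩ.

V_th = 1.23 V, R_th = 84.8 kΩ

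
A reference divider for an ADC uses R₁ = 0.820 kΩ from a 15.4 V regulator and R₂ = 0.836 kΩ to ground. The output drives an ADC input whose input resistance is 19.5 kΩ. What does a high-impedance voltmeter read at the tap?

V_out ≈ 7.61 V

The load sits in parallel with R₂: R₂‖R_L = (836 × 19500) / (836 + 19500) = 801.6 Ω.
V_out = 15.4 × 801.6 / (820 + 801.6) = 15.4 × 801.6/1622 = 7.61 V.
(Unloaded it would have been 7.77 V.)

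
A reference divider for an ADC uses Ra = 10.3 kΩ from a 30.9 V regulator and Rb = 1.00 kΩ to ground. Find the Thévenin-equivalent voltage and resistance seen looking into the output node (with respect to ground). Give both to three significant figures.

V_th is the open-circuit tap voltage: 30.9 × 1.00/(10.3 + 1.00) = 2.73 V.
With the supply zeroed, Ra and Rb appear in parallel from the tap: R_th = Ra‖Rb = (10.3 × 1.00)/11.30 = 912 Ω.

V_th = 2.73 V, R_th = 912 Ω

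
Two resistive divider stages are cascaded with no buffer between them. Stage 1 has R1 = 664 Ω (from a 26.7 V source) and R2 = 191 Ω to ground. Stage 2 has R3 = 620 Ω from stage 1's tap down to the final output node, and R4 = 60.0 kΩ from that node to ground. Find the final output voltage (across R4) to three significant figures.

Stage 2 presents R3+R4 = 60620 Ω as a load on stage 1's tap.
Stage 1's lower leg becomes R2‖(R3+R4) = 190.4 Ω, so V_mid = 26.7 × 190.4/854.4 = 5.950 V.
Stage 2 is itself unloaded: V_out = V_mid × R4/(R3+R4) = 5.950 × 60000/60620 = 5.89 V.

V_out ≈ 5.89 V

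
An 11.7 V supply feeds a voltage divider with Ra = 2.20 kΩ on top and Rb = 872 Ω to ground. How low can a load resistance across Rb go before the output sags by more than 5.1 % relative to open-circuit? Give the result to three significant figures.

Output resistance R_th = Ra‖Rb = (2200 × 872)/3072 = 624.5 Ω.
The fractional drop is R_th/(R_th + R_L); requiring this ≤ 0.0510 gives R_L ≥ R_th(1/0.0510 − 1) = 624.5 × 18.61 = 11.6 kΩ.

R_L(min) ≈ 11.6 kΩ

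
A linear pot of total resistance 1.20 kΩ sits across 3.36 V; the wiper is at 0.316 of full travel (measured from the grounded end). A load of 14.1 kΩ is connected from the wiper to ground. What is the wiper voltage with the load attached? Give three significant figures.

The wiper splits the pot into (1−α)R = 820.8 Ω above and αR = 379.2 Ω below.
Lower section ‖ load = 369.3 Ω.
V_wiper = 3.36 × 369.3/(820.8 + 369.3) = 1.04 V.

V ≈ 1.04 V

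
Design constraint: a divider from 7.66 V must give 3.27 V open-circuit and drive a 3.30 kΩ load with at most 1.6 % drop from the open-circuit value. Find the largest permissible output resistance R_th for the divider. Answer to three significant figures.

R_th ≤ 53.7 Ω

Loading drop = R_th/(R_th + R_L) ≤ 0.0160, so R_th ≤ R_L · ε/(1−ε) = 3.30 kΩ × 0.0160/0.9840 = 53.7 Ω.
(Any R1, R2 with R2/(R1+R2) = 0.427 and R1‖R2 ≤ 53.7 Ω will meet the spec.)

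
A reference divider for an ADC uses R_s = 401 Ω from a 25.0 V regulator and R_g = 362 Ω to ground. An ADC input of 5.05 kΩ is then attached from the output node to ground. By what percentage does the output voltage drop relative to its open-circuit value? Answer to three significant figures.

3.63 %

The divider's output (Thévenin) resistance is R_s‖R_g = 190.3 Ω.
Fractional drop under load = R_th/(R_th + R_L) = 190.3 / (190.3 + 5050) = 0.03631.
So the output falls by 3.63 %.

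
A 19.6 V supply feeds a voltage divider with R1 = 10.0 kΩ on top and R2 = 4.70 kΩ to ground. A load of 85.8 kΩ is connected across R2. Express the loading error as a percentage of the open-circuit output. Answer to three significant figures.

3.59 %

The divider's output (Thévenin) resistance is R1‖R2 = 3.197 kΩ.
Fractional drop under load = R_th/(R_th + R_L) = 3.197 / (3.197 + 85.8) = 0.03593.
So the output falls by 3.59 %.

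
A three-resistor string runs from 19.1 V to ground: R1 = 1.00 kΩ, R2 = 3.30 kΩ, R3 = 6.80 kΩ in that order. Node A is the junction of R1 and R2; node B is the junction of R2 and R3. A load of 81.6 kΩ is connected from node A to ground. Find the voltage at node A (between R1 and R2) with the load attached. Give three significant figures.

Below node A the series string R2+R3 = 10.10 kΩ sits in parallel with the 81.6 kΩ load: 8.988 kΩ.
V_A = 19.1 × 8.988/(1.00 + 8.988) = 17.2 V.

V ≈ 17.2 V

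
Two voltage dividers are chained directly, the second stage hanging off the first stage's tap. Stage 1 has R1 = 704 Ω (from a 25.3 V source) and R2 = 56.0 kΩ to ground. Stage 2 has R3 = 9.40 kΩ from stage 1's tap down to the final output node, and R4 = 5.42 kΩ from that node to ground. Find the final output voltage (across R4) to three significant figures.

V_out ≈ 8.73 V

Stage 2 presents R3+R4 = 14820 Ω as a load on stage 1's tap.
Stage 1's lower leg becomes R2‖(R3+R4) = 11720 Ω, so V_mid = 25.3 × 11720/12420 = 23.87 V.
Stage 2 is itself unloaded: V_out = V_mid × R4/(R3+R4) = 23.87 × 5420/14820 = 8.73 V.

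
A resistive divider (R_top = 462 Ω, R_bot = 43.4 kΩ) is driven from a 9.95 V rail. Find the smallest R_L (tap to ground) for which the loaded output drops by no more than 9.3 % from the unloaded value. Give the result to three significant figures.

Output resistance R_th = R_top‖R_bot = (462 × 43400)/43860 = 457.1 Ω.
The fractional drop is R_th/(R_th + R_L); requiring this ≤ 0.0930 gives R_L ≥ R_th(1/0.0930 − 1) = 457.1 × 9.753 = 4.46 kΩ.

R_L(min) ≈ 4.46 kΩ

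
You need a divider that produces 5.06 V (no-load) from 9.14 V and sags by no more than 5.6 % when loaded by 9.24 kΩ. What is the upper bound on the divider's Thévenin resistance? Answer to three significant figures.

R_th ≤ 548 Ω

Loading drop = R_th/(R_th + R_L) ≤ 0.0560, so R_th ≤ R_L · ε/(1−ε) = 9.24 kΩ × 0.0560/0.9440 = 548 Ω.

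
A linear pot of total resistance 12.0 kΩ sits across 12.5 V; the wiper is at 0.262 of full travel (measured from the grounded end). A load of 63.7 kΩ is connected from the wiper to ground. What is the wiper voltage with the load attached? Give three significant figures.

V ≈ 3.16 V

The wiper splits the pot into (1−α)R = 8.856 kΩ above and αR = 3.144 kΩ below.
Lower section ‖ load = 2.996 kΩ.
V_wiper = 12.5 × 2.996/(8.856 + 2.996) = 3.16 V.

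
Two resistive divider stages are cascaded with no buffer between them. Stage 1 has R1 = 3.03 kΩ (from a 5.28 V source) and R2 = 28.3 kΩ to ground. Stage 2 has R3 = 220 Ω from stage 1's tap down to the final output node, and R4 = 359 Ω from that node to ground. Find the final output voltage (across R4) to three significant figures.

Stage 2 presents R3+R4 = 579.0 Ω as a load on stage 1's tap.
Stage 1's lower leg becomes R2‖(R3+R4) = 567.4 Ω, so V_mid = 5.28 × 567.4/3597 = 0.8328 V.
Stage 2 is itself unloaded: V_out = V_mid × R4/(R3+R4) = 0.8328 × 359/579.0 = 0.516 V.

V_out ≈ 0.516 V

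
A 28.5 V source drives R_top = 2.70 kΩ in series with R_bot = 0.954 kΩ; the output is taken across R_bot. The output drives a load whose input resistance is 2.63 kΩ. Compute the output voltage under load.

V_out ≈ 5.87 V

The load sits in parallel with R_bot: R_bot‖R_L = (954 × 2630) / (954 + 2630) = 700.1 Ω.
V_out = 28.5 × 700.1 / (2700 + 700.1) = 28.5 × 700.1/3400 = 5.87 V.
(Unloaded it would have been 7.44 V.)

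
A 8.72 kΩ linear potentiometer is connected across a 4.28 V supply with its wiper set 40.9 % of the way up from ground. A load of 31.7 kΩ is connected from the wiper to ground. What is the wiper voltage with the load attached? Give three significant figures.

The wiper splits the pot into (1−α)R = 5.154 kΩ above and αR = 3.566 kΩ below.
Lower section ‖ load = 3.206 kΩ.
V_wiper = 4.28 × 3.206/(5.154 + 3.206) = 1.64 V.

V ≈ 1.64 V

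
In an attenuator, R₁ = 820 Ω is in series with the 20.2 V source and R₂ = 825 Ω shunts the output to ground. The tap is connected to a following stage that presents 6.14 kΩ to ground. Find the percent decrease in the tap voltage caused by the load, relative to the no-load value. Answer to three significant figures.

6.28 %

The divider's output (Thévenin) resistance is R₁‖R₂ = 411.2 Ω.
Fractional drop under load = R_th/(R_th + R_L) = 411.2 / (411.2 + 6140) = 0.06277.
So the output falls by 6.28 %.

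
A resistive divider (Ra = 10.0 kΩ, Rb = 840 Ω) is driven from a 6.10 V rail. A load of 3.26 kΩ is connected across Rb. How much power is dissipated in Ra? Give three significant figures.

Total resistance from the source is Ra + (Rb‖R_L) = 10670 Ω, so I = 6.10/10670 Ω = 0.5718 mA.
P = I²·Ra = (0.5718 mA)² × 10.0 kΩ = 3.27 mW.

P ≈ 3.27 mW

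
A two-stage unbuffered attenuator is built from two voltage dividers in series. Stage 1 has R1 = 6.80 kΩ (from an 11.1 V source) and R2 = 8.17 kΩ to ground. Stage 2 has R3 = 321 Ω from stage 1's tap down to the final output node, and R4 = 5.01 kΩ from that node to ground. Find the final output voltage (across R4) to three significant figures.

Stage 2 presents R3+R4 = 5331 Ω as a load on stage 1's tap.
Stage 1's lower leg becomes R2‖(R3+R4) = 3226 Ω, so V_mid = 11.1 × 3226/10030 = 3.572 V.
Stage 2 is itself unloaded: V_out = V_mid × R4/(R3+R4) = 3.572 × 5010/5331 = 3.36 V.

V_out ≈ 3.36 V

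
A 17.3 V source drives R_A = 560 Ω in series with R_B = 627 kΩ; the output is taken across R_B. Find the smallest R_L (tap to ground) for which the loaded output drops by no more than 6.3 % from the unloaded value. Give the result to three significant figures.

Output resistance R_th = R_A‖R_B = (560 × 627000)/627600 = 559.5 Ω.
The fractional drop is R_th/(R_th + R_L); requiring this ≤ 0.0630 gives R_L ≥ R_th(1/0.0630 − 1) = 559.5 × 14.87 = 8.32 kΩ.

R_L(min) ≈ 8.32 kΩ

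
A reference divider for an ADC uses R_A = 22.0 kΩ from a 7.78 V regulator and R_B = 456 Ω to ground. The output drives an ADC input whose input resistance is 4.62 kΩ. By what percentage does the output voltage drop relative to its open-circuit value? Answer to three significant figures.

Unloaded V = 7.78 × 456/22460 = 0.15798 V.
Loaded: R_B‖R_L = 415.0 Ω, giving V = 7.78 × 415.0/22420 = 0.14405 V.
Drop = (0.15798 − 0.14405) / 0.15798 = 8.82 %.

8.82 %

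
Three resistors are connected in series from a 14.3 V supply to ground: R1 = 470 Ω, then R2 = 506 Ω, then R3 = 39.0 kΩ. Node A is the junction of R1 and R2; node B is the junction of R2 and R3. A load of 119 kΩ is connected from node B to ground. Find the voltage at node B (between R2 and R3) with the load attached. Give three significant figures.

At node B, R3 is in parallel with the load: R3‖R_L = 29370 Ω.
Below node A the resistance is R2 + (R3‖R_L) = 29880 Ω, so V_A = 14.3 × 29880/30350 = 14.08 V.
Then V_B = V_A × (R3‖R_L)/(R2 + R3‖R_L) = 14.08 × 29370/29880 = 13.8 V.

V ≈ 13.8 V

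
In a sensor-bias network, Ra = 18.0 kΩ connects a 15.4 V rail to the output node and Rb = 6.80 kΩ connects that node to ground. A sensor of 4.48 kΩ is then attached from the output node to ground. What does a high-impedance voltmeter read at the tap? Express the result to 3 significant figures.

V_out ≈ 2.01 V

The load sits in parallel with Rb: Rb‖R_L = (6.80 × 4.48) / (6.80 + 4.48) = 2.701 kΩ.
V_out = 15.4 × 2.701 / (18.0 + 2.701) = 15.4 × 2.701/20.70 = 2.01 V.
(Unloaded it would have been 4.22 V.)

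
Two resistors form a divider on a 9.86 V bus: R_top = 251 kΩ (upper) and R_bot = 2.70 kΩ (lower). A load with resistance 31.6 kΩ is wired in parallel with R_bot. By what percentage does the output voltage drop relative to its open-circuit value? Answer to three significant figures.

7.79 %

The divider's output (Thévenin) resistance is R_top‖R_bot = 2.671 kΩ.
Fractional drop under load = R_th/(R_th + R_L) = 2.671 / (2.671 + 31.6) = 0.07794.
So the output falls by 7.79 %.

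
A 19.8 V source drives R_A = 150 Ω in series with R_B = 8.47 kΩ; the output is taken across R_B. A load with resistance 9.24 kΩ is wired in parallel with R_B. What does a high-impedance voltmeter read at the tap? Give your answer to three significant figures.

V_out ≈ 19.1 V

The load sits in parallel with R_B: R_B‖R_L = (8470 × 9240) / (8470 + 9240) = 4419 Ω.
V_out = 19.8 × 4419 / (150 + 4419) = 19.8 × 4419/4569 = 19.1 V.
(Unloaded it would have been 19.5 V.)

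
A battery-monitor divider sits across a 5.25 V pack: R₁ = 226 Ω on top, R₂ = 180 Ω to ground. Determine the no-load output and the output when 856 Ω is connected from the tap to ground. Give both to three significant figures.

Open-circuit: V = 5.25 × 180/(226 + 180) = 2.33 V.
With the load, R₂ becomes R₂‖R_L = 148.7 Ω, so V = 5.25 × 148.7/374.7 = 2.08 V.

Unloaded: 2.33 V; loaded: 2.08 V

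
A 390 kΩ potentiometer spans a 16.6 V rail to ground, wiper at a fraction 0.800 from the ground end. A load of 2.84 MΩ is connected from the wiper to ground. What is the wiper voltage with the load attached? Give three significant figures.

The wiper splits the pot into (1−α)R = 78.00 kΩ above and αR = 312.0 kΩ below.
Lower section ‖ load = 281.1 kΩ.
V_wiper = 16.6 × 281.1/(78.00 + 281.1) = 13.0 V.

V ≈ 13.0 V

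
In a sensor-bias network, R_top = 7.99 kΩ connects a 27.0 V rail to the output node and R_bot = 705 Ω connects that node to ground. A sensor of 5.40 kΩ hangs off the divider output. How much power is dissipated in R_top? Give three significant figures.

P ≈ 78.5 mW

Total resistance from the source is R_top + (R_bot‖R_L) = 8614 Ω, so I = 27.0/8614 Ω = 3.135 mA.
P = I²·R_top = (3.135 mA)² × 7.99 kΩ = 78.5 mW.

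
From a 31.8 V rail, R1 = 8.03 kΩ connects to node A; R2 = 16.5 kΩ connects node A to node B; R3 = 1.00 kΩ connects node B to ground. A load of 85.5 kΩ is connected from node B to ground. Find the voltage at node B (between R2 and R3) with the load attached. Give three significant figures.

V ≈ 1.23 V

At node B, R3 is in parallel with the load: R3‖R_L = 0.9884 kΩ.
Below node A the resistance is R2 + (R3‖R_L) = 17.49 kΩ, so V_A = 31.8 × 17.49/25.52 = 21.79 V.
Then V_B = V_A × (R3‖R_L)/(R2 + R3‖R_L) = 21.79 × 0.9884/17.49 = 1.23 V.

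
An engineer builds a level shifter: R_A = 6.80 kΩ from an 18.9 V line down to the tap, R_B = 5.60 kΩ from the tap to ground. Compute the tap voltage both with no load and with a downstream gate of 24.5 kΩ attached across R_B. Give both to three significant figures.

Unloaded: 8.54 V; loaded: 7.58 V

Open-circuit: V = 18.9 × 5.60/(6.80 + 5.60) = 8.54 V.
With the load, R_B becomes R_B‖R_L = 4.558 kΩ, so V = 18.9 × 4.558/11.36 = 7.58 V.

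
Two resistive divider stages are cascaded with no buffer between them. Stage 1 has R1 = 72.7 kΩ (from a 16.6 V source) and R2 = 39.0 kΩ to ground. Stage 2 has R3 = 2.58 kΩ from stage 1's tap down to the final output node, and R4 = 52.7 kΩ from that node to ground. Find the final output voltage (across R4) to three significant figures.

V_out ≈ 3.79 V

Stage 2 presents R3+R4 = 55.28 kΩ as a load on stage 1's tap.
Stage 1's lower leg becomes R2‖(R3+R4) = 22.87 kΩ, so V_mid = 16.6 × 22.87/95.57 = 3.972 V.
Stage 2 is itself unloaded: V_out = V_mid × R4/(R3+R4) = 3.972 × 52.7/55.28 = 3.79 V.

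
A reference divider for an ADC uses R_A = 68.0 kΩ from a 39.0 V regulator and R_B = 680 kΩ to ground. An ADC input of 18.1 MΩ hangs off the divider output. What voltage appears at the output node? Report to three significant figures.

V_out ≈ 35.3 V

The load sits in parallel with R_B: R_B‖R_L = (680 × 18100) / (680 + 18100) = 655.4 kΩ.
V_out = 39.0 × 655.4 / (68.0 + 655.4) = 39.0 × 655.4/723.4 = 35.3 V.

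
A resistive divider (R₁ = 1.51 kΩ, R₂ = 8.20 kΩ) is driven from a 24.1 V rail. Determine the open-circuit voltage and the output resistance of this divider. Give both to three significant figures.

V_th is the open-circuit tap voltage: 24.1 × 8.20/(1.51 + 8.20) = 20.4 V.
With the supply zeroed, R₁ and R₂ appear in parallel from the tap: R_th = R₁‖R₂ = (1.51 × 8.20)/9.710 = 1.28 kΩ.

V_th = 20.4 V, R_th = 1.28 kΩ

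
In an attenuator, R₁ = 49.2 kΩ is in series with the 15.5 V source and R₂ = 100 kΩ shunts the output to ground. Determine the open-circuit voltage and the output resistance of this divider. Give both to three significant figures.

V_th = 10.4 V, R_th = 33.0 kΩ

V_th is the open-circuit tap voltage: 15.5 × 100/(49.2 + 100) = 10.4 V.
With the supply zeroed, R₁ and R₂ appear in parallel from the tap: R_th = R₁‖R₂ = (49.2 × 100)/149.2 = 33.0 kΩ.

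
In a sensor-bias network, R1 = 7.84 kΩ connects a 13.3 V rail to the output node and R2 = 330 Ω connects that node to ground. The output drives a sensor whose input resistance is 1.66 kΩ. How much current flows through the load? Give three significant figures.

I_L ≈ 0.272 mA

R2‖R_L = 275.3 Ω; V_out = 13.3 × 275.3/8115 = 0.4511 V.
I_L = V_out / R_L = 0.4511 / 1.66 kΩ = 0.272 mA.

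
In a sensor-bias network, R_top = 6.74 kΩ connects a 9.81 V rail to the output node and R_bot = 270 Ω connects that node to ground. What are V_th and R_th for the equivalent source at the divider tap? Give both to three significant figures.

V_th = 0.378 V, R_th = 260 Ω

V_th is the open-circuit tap voltage: 9.81 × 270/(6740 + 270) = 0.378 V.
With the supply zeroed, R_top and R_bot appear in parallel from the tap: R_th = R_top‖R_bot = (6740 × 270)/7010 = 260 Ω.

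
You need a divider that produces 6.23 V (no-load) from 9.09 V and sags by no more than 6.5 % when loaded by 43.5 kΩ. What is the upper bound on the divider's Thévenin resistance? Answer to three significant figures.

Loading drop = R_th/(R_th + R_L) ≤ 0.0650, so R_th ≤ R_L · ε/(1−ε) = 43.5 kΩ × 0.0650/0.9350 = 3.02 kΩ.
(Any R1, R2 with R2/(R1+R2) = 0.685 and R1‖R2 ≤ 3.02 kΩ will meet the spec.)

R_th ≤ 3.02 kΩ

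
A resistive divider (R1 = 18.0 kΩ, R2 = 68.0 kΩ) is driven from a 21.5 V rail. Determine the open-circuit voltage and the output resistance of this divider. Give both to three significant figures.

V_th is the open-circuit tap voltage: 21.5 × 68.0/(18.0 + 68.0) = 17.0 V.
With the supply zeroed, R1 and R2 appear in parallel from the tap: R_th = R1‖R2 = (18.0 × 68.0)/86.00 = 14.2 kΩ.

V_th = 17.0 V, R_th = 14.2 kΩ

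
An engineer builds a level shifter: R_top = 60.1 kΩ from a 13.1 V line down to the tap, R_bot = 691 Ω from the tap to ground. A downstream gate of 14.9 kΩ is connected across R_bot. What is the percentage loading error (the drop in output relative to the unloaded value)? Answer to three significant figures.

4.38 %

The divider's output (Thévenin) resistance is R_top‖R_bot = 683.1 Ω.
Fractional drop under load = R_th/(R_th + R_L) = 683.1 / (683.1 + 14900) = 0.04384.
So the output falls by 4.38 %.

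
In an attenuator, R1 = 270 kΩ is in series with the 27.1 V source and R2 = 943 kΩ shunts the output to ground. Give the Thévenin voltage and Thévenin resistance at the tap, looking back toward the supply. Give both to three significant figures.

V_th is the open-circuit tap voltage: 27.1 × 943/(270 + 943) = 21.1 V.
With the supply zeroed, R1 and R2 appear in parallel from the tap: R_th = R1‖R2 = (270 × 943)/1213 = 210 kΩ.

V_th = 21.1 V, R_th = 210 kΩ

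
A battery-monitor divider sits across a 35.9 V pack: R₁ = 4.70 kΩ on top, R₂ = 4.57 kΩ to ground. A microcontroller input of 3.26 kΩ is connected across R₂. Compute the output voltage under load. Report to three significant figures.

The load sits in parallel with R₂: R₂‖R_L = (4.57 × 3.26) / (4.57 + 3.26) = 1.903 kΩ.
V_out = 35.9 × 1.903 / (4.70 + 1.903) = 35.9 × 1.903/6.603 = 10.3 V.
(Unloaded it would have been 17.7 V.)

V_out ≈ 10.3 V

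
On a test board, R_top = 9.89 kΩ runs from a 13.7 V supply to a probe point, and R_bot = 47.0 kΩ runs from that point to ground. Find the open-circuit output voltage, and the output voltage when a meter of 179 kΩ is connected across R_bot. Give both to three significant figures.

Open-circuit: V = 13.7 × 47.0/(9.89 + 47.0) = 11.3 V.
With the load, R_bot becomes R_bot‖R_L = 37.23 kΩ, so V = 13.7 × 37.23/47.12 = 10.8 V.

Unloaded: 11.3 V; loaded: 10.8 V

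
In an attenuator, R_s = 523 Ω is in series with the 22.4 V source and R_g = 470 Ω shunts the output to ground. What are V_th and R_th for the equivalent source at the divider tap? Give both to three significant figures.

V_th = 10.6 V, R_th = 248 Ω

V_th is the open-circuit tap voltage: 22.4 × 470/(523 + 470) = 10.6 V.
With the supply zeroed, R_s and R_g appear in parallel from the tap: R_th = R_s‖R_g = (523 × 470)/993.0 = 248 Ω.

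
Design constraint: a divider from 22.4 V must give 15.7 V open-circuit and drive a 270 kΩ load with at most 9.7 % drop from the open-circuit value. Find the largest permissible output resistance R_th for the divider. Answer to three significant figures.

Loading drop = R_th/(R_th + R_L) ≤ 0.0970, so R_th ≤ R_L · ε/(1−ε) = 270 kΩ × 0.0970/0.9030 = 29.0 kΩ.

R_th ≤ 29.0 kΩ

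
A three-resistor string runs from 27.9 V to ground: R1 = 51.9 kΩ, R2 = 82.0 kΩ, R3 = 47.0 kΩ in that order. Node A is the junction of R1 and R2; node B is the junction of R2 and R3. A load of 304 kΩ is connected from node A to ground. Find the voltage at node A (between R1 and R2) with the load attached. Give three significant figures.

Below node A the series string R2+R3 = 129.0 kΩ sits in parallel with the 304 kΩ load: 90.57 kΩ.
V_A = 27.9 × 90.57/(51.9 + 90.57) = 17.7 V.

V ≈ 17.7 V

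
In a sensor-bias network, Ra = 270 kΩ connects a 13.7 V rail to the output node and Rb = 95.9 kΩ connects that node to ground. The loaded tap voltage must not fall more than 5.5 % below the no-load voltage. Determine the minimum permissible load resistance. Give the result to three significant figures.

R_L(min) ≈ 1.22 MΩ

Output resistance R_th = Ra‖Rb = (270 × 95.9)/365.9 = 70.77 kΩ.
The fractional drop is R_th/(R_th + R_L); requiring this ≤ 0.0550 gives R_L ≥ R_th(1/0.0550 − 1) = 70.77 × 17.18 = 1.22 MΩ.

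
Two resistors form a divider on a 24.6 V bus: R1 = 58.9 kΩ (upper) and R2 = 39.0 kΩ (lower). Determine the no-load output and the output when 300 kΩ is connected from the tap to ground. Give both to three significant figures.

Unloaded: 9.80 V; loaded: 9.09 V

Open-circuit: V = 24.6 × 39.0/(58.9 + 39.0) = 9.80 V.
With the load, R2 becomes R2‖R_L = 34.51 kΩ, so V = 24.6 × 34.51/93.41 = 9.09 V.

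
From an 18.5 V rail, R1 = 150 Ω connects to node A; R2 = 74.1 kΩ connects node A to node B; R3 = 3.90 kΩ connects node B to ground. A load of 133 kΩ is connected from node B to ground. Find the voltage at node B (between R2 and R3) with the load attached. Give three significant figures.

At node B, R3 is in parallel with the load: R3‖R_L = 3789 Ω.
Below node A the resistance is R2 + (R3‖R_L) = 77890 Ω, so V_A = 18.5 × 77890/78040 = 18.46 V.
Then V_B = V_A × (R3‖R_L)/(R2 + R3‖R_L) = 18.46 × 3789/77890 = 0.898 V.

V ≈ 0.898 V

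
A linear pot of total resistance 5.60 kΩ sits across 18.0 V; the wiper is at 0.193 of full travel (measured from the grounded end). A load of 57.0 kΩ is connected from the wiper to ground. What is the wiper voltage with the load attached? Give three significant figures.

The wiper splits the pot into (1−α)R = 4.519 kΩ above and αR = 1.081 kΩ below.
Lower section ‖ load = 1.061 kΩ.
V_wiper = 18.0 × 1.061/(4.519 + 1.061) = 3.42 V.

V ≈ 3.42 V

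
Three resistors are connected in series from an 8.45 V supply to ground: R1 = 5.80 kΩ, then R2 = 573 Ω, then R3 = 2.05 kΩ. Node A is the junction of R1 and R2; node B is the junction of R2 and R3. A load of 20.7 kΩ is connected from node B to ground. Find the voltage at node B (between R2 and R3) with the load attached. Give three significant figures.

At node B, R3 is in parallel with the load: R3‖R_L = 1865 Ω.
Below node A the resistance is R2 + (R3‖R_L) = 2438 Ω, so V_A = 8.45 × 2438/8238 = 2.501 V.
Then V_B = V_A × (R3‖R_L)/(R2 + R3‖R_L) = 2.501 × 1865/2438 = 1.91 V.

V ≈ 1.91 V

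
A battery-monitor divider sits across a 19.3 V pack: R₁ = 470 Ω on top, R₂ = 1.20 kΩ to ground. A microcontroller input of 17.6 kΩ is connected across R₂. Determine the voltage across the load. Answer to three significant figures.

The load sits in parallel with R₂: R₂‖R_L = (1200 × 17600) / (1200 + 17600) = 1123 Ω.
V_out = 19.3 × 1123 / (470 + 1123) = 19.3 × 1123/1593 = 13.6 V.

V_out ≈ 13.6 V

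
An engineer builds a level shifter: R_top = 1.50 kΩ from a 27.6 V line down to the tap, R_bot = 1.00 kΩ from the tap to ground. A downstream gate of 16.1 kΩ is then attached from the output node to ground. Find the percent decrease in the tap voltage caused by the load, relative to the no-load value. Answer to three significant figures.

The divider's output (Thévenin) resistance is R_top‖R_bot = 0.6000 kΩ.
Fractional drop under load = R_th/(R_th + R_L) = 0.6000 / (0.6000 + 16.1) = 0.03593.
So the output falls by 3.59 %.

3.59 %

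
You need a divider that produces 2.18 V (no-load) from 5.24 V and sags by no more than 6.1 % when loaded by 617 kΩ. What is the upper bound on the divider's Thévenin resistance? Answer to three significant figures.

R_th ≤ 40.1 kΩ

Loading drop = R_th/(R_th + R_L) ≤ 0.0610, so R_th ≤ R_L · ε/(1−ε) = 617 kΩ × 0.0610/0.9390 = 40.1 kΩ.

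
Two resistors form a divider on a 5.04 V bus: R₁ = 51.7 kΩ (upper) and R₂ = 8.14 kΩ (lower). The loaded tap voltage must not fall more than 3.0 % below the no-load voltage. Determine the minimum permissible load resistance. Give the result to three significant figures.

Output resistance R_th = R₁‖R₂ = (51.7 × 8.14)/59.84 = 7.033 kΩ.
The fractional drop is R_th/(R_th + R_L); requiring this ≤ 0.0300 gives R_L ≥ R_th(1/0.0300 − 1) = 7.033 × 32.33 = 227 kΩ.

R_L(min) ≈ 227 kΩ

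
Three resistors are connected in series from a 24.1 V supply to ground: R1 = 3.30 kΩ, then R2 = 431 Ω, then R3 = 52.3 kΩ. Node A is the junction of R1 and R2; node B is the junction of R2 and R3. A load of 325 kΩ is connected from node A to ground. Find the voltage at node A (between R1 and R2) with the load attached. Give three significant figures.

Below node A the series string R2+R3 = 52730 Ω sits in parallel with the 325000 Ω load: 45370 Ω.
V_A = 24.1 × 45370/(3300 + 45370) = 22.5 V.

V ≈ 22.5 V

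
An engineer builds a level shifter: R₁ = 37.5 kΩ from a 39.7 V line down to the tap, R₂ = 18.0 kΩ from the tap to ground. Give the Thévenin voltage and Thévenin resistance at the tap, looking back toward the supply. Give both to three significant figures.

V_th is the open-circuit tap voltage: 39.7 × 18.0/(37.5 + 18.0) = 12.9 V.
With the supply zeroed, R₁ and R₂ appear in parallel from the tap: R_th = R₁‖R₂ = (37.5 × 18.0)/55.50 = 12.2 kΩ.

V_th = 12.9 V, R_th = 12.2 kΩ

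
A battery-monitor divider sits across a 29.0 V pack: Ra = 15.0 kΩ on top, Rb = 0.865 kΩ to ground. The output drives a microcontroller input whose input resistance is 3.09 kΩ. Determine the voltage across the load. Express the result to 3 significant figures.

The load sits in parallel with Rb: Rb‖R_L = (865 × 3090) / (865 + 3090) = 675.8 Ω.
V_out = 29.0 × 675.8 / (15000 + 675.8) = 29.0 × 675.8/15680 = 1.25 V.
(Unloaded it would have been 1.58 V.)

V_out ≈ 1.25 V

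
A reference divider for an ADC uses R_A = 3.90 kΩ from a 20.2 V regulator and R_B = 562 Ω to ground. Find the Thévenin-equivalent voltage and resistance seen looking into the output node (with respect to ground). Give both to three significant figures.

V_th = 2.54 V, R_th = 491 Ω

V_th is the open-circuit tap voltage: 20.2 × 562/(3900 + 562) = 2.54 V.
With the supply zeroed, R_A and R_B appear in parallel from the tap: R_th = R_A‖R_B = (3900 × 562)/4462 = 491 Ω.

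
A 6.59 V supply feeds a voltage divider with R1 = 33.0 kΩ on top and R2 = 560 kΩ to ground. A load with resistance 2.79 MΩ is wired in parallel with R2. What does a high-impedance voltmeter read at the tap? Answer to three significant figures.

The load sits in parallel with R2: R2‖R_L = (560 × 2790) / (560 + 2790) = 466.4 kΩ.
V_out = 6.59 × 466.4 / (33.0 + 466.4) = 6.59 × 466.4/499.4 = 6.15 V.

V_out ≈ 6.15 V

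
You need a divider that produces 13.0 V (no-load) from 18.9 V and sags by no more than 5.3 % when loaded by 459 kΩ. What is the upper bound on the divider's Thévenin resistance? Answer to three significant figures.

Loading drop = R_th/(R_th + R_L) ≤ 0.0530, so R_th ≤ R_L · ε/(1−ε) = 459 kΩ × 0.0530/0.9470 = 25.7 kΩ.
(Any R1, R2 with R2/(R1+R2) = 0.688 and R1‖R2 ≤ 25.7 kΩ will meet the spec.)

R_th ≤ 25.7 kΩ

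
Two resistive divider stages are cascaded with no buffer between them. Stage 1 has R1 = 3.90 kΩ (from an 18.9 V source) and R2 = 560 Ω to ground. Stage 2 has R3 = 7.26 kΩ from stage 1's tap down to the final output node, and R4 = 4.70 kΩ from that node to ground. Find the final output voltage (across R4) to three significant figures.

V_out ≈ 0.896 V

Stage 2 presents R3+R4 = 11960 Ω as a load on stage 1's tap.
Stage 1's lower leg becomes R2‖(R3+R4) = 535.0 Ω, so V_mid = 18.9 × 535.0/4435 = 2.280 V.
Stage 2 is itself unloaded: V_out = V_mid × R4/(R3+R4) = 2.280 × 4700/11960 = 0.896 V.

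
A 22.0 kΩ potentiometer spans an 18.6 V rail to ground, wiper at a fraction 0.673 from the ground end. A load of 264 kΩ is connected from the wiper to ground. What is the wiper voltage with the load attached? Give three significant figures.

V ≈ 12.3 V

The wiper splits the pot into (1−α)R = 7.194 kΩ above and αR = 14.81 kΩ below.
Lower section ‖ load = 14.02 kΩ.
V_wiper = 18.6 × 14.02/(7.194 + 14.02) = 12.3 V.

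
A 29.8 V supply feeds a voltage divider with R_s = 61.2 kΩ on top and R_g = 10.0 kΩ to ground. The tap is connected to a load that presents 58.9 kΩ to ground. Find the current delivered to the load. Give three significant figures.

I_L ≈ 0.0620 mA

R_g‖R_L = 8.549 kΩ; V_out = 29.8 × 8.549/69.75 = 3.652 V.
I_L = V_out / R_L = 3.652 / 58.9 kΩ = 0.0620 mA.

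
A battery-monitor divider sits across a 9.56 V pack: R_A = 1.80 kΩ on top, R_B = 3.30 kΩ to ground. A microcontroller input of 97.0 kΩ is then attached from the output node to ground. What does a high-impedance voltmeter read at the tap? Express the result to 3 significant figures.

V_out ≈ 6.11 V

The load sits in parallel with R_B: R_B‖R_L = (3.30 × 97.0) / (3.30 + 97.0) = 3.191 kΩ.
V_out = 9.56 × 3.191 / (1.80 + 3.191) = 9.56 × 3.191/4.991 = 6.11 V.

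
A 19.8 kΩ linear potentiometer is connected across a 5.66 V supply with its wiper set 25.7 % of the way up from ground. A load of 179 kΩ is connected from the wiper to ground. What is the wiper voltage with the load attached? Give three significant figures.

V ≈ 1.42 V

The wiper splits the pot into (1−α)R = 14.71 kΩ above and αR = 5.089 kΩ below.
Lower section ‖ load = 4.948 kΩ.
V_wiper = 5.66 × 4.948/(14.71 + 4.948) = 1.42 V.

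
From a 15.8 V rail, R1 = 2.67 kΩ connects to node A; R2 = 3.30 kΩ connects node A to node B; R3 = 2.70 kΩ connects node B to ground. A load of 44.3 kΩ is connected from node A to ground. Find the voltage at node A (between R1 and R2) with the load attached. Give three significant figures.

V ≈ 10.5 V

Below node A the series string R2+R3 = 6.000 kΩ sits in parallel with the 44.3 kΩ load: 5.284 kΩ.
V_A = 15.8 × 5.284/(2.67 + 5.284) = 10.5 V.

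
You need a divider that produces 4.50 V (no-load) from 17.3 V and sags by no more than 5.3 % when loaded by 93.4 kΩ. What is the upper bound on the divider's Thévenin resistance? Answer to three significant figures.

Loading drop = R_th/(R_th + R_L) ≤ 0.0530, so R_th ≤ R_L · ε/(1−ε) = 93.4 kΩ × 0.0530/0.9470 = 5.23 kΩ.

R_th ≤ 5.23 kΩ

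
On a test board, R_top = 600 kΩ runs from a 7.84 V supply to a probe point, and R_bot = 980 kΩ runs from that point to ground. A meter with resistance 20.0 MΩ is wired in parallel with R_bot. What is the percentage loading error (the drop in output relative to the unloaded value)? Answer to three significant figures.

1.83 %

The divider's output (Thévenin) resistance is R_top‖R_bot = 372.2 kΩ.
Fractional drop under load = R_th/(R_th + R_L) = 372.2 / (372.2 + 20000) = 0.01827.
So the output falls by 1.83 %.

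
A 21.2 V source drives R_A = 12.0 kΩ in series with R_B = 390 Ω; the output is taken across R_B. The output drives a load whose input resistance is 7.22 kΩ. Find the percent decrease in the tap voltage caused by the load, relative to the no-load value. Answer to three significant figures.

4.97 %

The divider's output (Thévenin) resistance is R_A‖R_B = 377.7 Ω.
Fractional drop under load = R_th/(R_th + R_L) = 377.7 / (377.7 + 7220) = 0.04972.
So the output falls by 4.97 %.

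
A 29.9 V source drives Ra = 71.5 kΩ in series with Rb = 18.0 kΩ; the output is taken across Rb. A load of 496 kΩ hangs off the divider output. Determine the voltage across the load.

The load sits in parallel with Rb: Rb‖R_L = (18.0 × 496) / (18.0 + 496) = 17.37 kΩ.
V_out = 29.9 × 17.37 / (71.5 + 17.37) = 29.9 × 17.37/88.87 = 5.84 V.

V_out ≈ 5.84 V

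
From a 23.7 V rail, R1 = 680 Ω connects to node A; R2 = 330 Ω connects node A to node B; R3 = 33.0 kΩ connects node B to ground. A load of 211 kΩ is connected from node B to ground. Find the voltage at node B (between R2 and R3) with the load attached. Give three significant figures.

V ≈ 22.9 V

At node B, R3 is in parallel with the load: R3‖R_L = 28540 Ω.
Below node A the resistance is R2 + (R3‖R_L) = 28870 Ω, so V_A = 23.7 × 28870/29550 = 23.15 V.
Then V_B = V_A × (R3‖R_L)/(R2 + R3‖R_L) = 23.15 × 28540/28870 = 22.9 V.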